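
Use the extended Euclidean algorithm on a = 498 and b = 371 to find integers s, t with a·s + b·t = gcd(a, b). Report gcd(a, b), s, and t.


Euclidean algorithm on (498, 371) — divide until remainder is 0:
  498 = 1 · 371 + 127
  371 = 2 · 127 + 117
  127 = 1 · 117 + 10
  117 = 11 · 10 + 7
  10 = 1 · 7 + 3
  7 = 2 · 3 + 1
  3 = 3 · 1 + 0
gcd(498, 371) = 1.
Track Bezout coefficients alongside the remainders: start with r₀ = 498 = a·1 + b·0 (s = 1, t = 0) and r₁ = 371 = a·0 + b·1 (s = 0, t = 1); each new remainder r_{k+1} = r_{k-1} − q_k·r_k inherits s_{k+1} = s_{k-1} − q_k·s_k, t_{k+1} = t_{k-1} − q_k·t_k, so r_k = a·s_k + b·t_k at every step:
  q = 1: r = 127, s = 1 − 1·0 = 1, t = 0 − 1·1 = -1  (check: 498·1 + 371·(-1) = 127)
  q = 2: r = 117, s = 0 − 2·1 = -2, t = 1 − 2·(-1) = 3  (check: 498·(-2) + 371·3 = 117)
  q = 1: r = 10, s = 1 − 1·(-2) = 3, t = -1 − 1·3 = -4  (check: 498·3 + 371·(-4) = 10)
  q = 11: r = 7, s = -2 − 11·3 = -35, t = 3 − 11·(-4) = 47  (check: 498·(-35) + 371·47 = 7)
  q = 1: r = 3, s = 3 − 1·(-35) = 38, t = -4 − 1·47 = -51  (check: 498·38 + 371·(-51) = 3)
  q = 2: r = 1, s = -35 − 2·38 = -111, t = 47 − 2·(-51) = 149  (check: 498·(-111) + 371·149 = 1)
The row with r = 1 (the gcd) gives the Bezout coefficients s = -111, t = 149.
Result: 498 · (-111) + 371 · (149) = 1.

gcd(498, 371) = 1; s = -111, t = 149 (check: 498·(-111) + 371·149 = 1).


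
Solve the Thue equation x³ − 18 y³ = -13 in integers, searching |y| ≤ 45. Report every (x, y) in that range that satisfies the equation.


The equation is x³ - 18y³ = -13. For fixed y, x³ = 18·y³ − 13, so a solution requires the RHS to be a perfect cube.
Strategy: iterate y from -45 to 45, compute RHS = 18·y³ − 13, and check whether it is a (positive or negative) perfect cube.
Check small values of y:
  y = 0: RHS = -13 is not a perfect cube.
  y = 1: RHS = 5 is not a perfect cube.
  y = -1: RHS = -31 is not a perfect cube.
  y = 2: RHS = 131 is not a perfect cube.
  y = -2: RHS = -157 is not a perfect cube.
  y = 3: RHS = 473 is not a perfect cube.
  y = -3: RHS = -499 is not a perfect cube.
Continuing the search up to |y| = 45 finds no solutions either.
No (x, y) in the scanned range satisfies the equation.

No integer solutions with |y| ≤ 45.


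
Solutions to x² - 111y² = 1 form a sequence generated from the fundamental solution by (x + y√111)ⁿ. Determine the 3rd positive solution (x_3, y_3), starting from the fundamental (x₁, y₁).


Step 1: Find the fundamental solution (x₁, y₁) of x² - 111y² = 1.
  Expand √111 as a continued fraction. a₀ = ⌊√111⌋ = 10; iterate m_{k+1} = d_k·a_k − m_k, d_{k+1} = (111 − m_{k+1}²)/d_k, a_{k+1} = ⌊(a₀ + m_{k+1})/d_{k+1}⌋ (starting m₀ = 0, d₀ = 1), with convergents p_k = a_k·p_{k-1} + p_{k-2}, q_k = a_k·q_{k-1} + q_{k-2} (p₋₁ = 1, q₋₁ = 0):
  k = 0: a₀ = 10; p₀/q₀ = 10/1; p₀² − 111·q₀² = 100 − 111 = -11.
  k = 1: m = 10, d = 11, a = ⌊(10 + 10)/11⌋ = 1; p/q = (1·10 + 1)/(1·1 + 0) = 11/1; p² − 111·q² = 121 − 111 = 10.
  k = 2: m = 1, d = 10, a = ⌊(10 + 1)/10⌋ = 1; p/q = (1·11 + 10)/(1·1 + 1) = 21/2; p² − 111·q² = 441 − 444 = -3.
  k = 3: m = 9, d = 3, a = ⌊(10 + 9)/3⌋ = 6; p/q = (6·21 + 11)/(6·2 + 1) = 137/13; p² − 111·q² = 18769 − 18759 = 10.
  k = 4: m = 9, d = 10, a = ⌊(10 + 9)/10⌋ = 1; p/q = (1·137 + 21)/(1·13 + 2) = 158/15; p² − 111·q² = 24964 − 24975 = -11.
  k = 5: m = 1, d = 11, a = ⌊(10 + 1)/11⌋ = 1; p/q = (1·158 + 137)/(1·15 + 13) = 295/28; p² − 111·q² = 87025 − 87024 = 1.
  The first convergent with p² − 111·q² = 1 gives the fundamental solution (x₁, y₁) = (295, 28).
Step 2: Apply the recurrence (x_{n+1}, y_{n+1}) = (x₁x_n + 111y₁y_n, x₁y_n + y₁x_n) repeatedly.
  From (x_1, y_1) = (295, 28): x_2 = 295·295 + 111·28·28 = 174049; y_2 = 295·28 + 28·295 = 16520.
  From (x_2, y_2) = (174049, 16520): x_3 = 295·174049 + 111·28·16520 = 102688615; y_3 = 295·16520 + 28·174049 = 9746772.
Step 3: Verify x_3² - 111·y_3² = 10544951650618225 - 10544951650618224 = 1 (should be 1). ✓

(x_1, y_1) = (295, 28); (x_3, y_3) = (102688615, 9746772).


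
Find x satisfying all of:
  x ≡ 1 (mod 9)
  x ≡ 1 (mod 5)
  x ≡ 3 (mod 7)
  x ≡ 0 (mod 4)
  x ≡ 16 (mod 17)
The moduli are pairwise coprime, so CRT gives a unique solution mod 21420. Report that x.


Product of moduli M = 9 · 5 · 7 · 4 · 17 = 21420.
Merge one congruence at a time:
  Start: x ≡ 1 (mod 9).
  Combine with x ≡ 1 (mod 5); new modulus lcm = 45.
    Write x = 1 + 9·t and substitute into x ≡ 1 (mod 5): 9·t ≡ 1 − 1 = 0 (mod 5).
    Reduce coefficients mod 5: 4·t ≡ 0 (mod 5).
    The inverse of 4 mod 5 is 4 (since 4·4 = 16 = 3·5 + 1), so t ≡ 4·0 = 0 ≡ 0 (mod 5).
    Then x = 1 + 9·0 = 1, valid modulo lcm(9, 5) = 45: x ≡ 1 (mod 45).
  Combine with x ≡ 3 (mod 7); new modulus lcm = 315.
    Write x = 1 + 45·t and substitute into x ≡ 3 (mod 7): 45·t ≡ 3 − 1 = 2 (mod 7).
    Reduce coefficients mod 7: 3·t ≡ 2 (mod 7).
    The inverse of 3 mod 7 is 5 (since 3·5 = 15 = 2·7 + 1), so t ≡ 5·2 = 10 ≡ 3 (mod 7).
    Then x = 1 + 45·3 = 136, valid modulo lcm(45, 7) = 315: x ≡ 136 (mod 315).
  Combine with x ≡ 0 (mod 4); new modulus lcm = 1260.
    Write x = 136 + 315·t and substitute into x ≡ 0 (mod 4): 315·t ≡ 0 − 136 = -136 (mod 4).
    Reduce coefficients mod 4: 3·t ≡ 0 (mod 4).
    The inverse of 3 mod 4 is 3 (since 3·3 = 9 = 2·4 + 1), so t ≡ 3·0 = 0 ≡ 0 (mod 4).
    Then x = 136 + 315·0 = 136, valid modulo lcm(315, 4) = 1260: x ≡ 136 (mod 1260).
  Combine with x ≡ 16 (mod 17); new modulus lcm = 21420.
    Write x = 136 + 1260·t and substitute into x ≡ 16 (mod 17): 1260·t ≡ 16 − 136 = -120 (mod 17).
    Reduce coefficients mod 17: 2·t ≡ 16 (mod 17).
    The inverse of 2 mod 17 is 9 (since 2·9 = 18 = 1·17 + 1), so t ≡ 9·16 = 144 ≡ 8 (mod 17).
    Then x = 136 + 1260·8 = 10216, valid modulo lcm(1260, 17) = 21420: x ≡ 10216 (mod 21420).
Verify against each original: 10216 mod 9 = 1, 10216 mod 5 = 1, 10216 mod 7 = 3, 10216 mod 4 = 0, 10216 mod 17 = 16.

x ≡ 10216 (mod 21420).


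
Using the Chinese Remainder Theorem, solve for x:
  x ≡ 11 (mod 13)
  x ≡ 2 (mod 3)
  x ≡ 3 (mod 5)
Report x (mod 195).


Moduli 13, 3, 5 are pairwise coprime; by CRT there is a unique solution modulo M = 13 · 3 · 5 = 195.
Solve pairwise, accumulating the modulus:
  Start with x ≡ 11 (mod 13).
  Combine with x ≡ 2 (mod 3): since gcd(13, 3) = 1, we get a unique residue mod 39.
    Write x = 11 + 13·t and substitute into x ≡ 2 (mod 3): 13·t ≡ 2 − 11 = -9 (mod 3).
    Reduce coefficients mod 3: 1·t ≡ 0 (mod 3).
    So t ≡ 0 (mod 3).
    Then x = 11 + 13·0 = 11, valid modulo lcm(13, 3) = 39: x ≡ 11 (mod 39).
  Combine with x ≡ 3 (mod 5): since gcd(39, 5) = 1, we get a unique residue mod 195.
    Write x = 11 + 39·t and substitute into x ≡ 3 (mod 5): 39·t ≡ 3 − 11 = -8 (mod 5).
    Reduce coefficients mod 5: 4·t ≡ 2 (mod 5).
    The inverse of 4 mod 5 is 4 (since 4·4 = 16 = 3·5 + 1), so t ≡ 4·2 = 8 ≡ 3 (mod 5).
    Then x = 11 + 39·3 = 128, valid modulo lcm(39, 5) = 195: x ≡ 128 (mod 195).
Verify: 128 mod 13 = 11 ✓, 128 mod 3 = 2 ✓, 128 mod 5 = 3 ✓.

x ≡ 128 (mod 195).


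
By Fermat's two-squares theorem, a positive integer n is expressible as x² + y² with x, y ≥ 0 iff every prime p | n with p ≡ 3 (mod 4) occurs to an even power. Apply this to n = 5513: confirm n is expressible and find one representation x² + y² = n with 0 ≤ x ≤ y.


Step 1: Factor n = 5513 = 37 · 149.
Step 2: Check the mod-4 condition on each prime factor: 37 ≡ 1 (mod 4), exponent 1; 149 ≡ 1 (mod 4), exponent 1.
All primes ≡ 3 (mod 4) appear to even exponent (or don't appear), so by the two-squares theorem n IS expressible as a sum of two squares.
Step 3: Build a representation. Here n = 37 · 149 is a product of primes ≡ 1 (mod 4). Each prime p ≡ 1 (mod 4) is itself a sum of two squares; find a² by testing p − a² for a perfect square:
  37: 37 − 1² = 36 = 6² ⇒ 37 = 1² + 6².
  149: 149 − 1² = 148, 149 − 2² = 145, 149 − 3² = 140, 149 − 4² = 133, 149 − 5² = 124, 149 − 6² = 113, 149 − 7² = 100 = 10² ⇒ 149 = 7² + 10².
  Combine using the Brahmagupta–Fibonacci identity (a² + b²)(c² + d²) = (ac − bd)² + (ad + bc)² = (ac + bd)² + (ad − bc)²:
  37 · 149 = 5513: from (1² + 6²)(7² + 10²), take (1·7 − 6·10, 1·10 + 6·7) = (7 − 60, 10 + 42) = (-53, 52); dropping signs (only squares matter) gives (53, 52); check 53² + 52² = 2809 + 2704 = 5513 ✓.
Step 4: Order so x ≤ y and verify: 52² + 53² = 2704 + 2809 = 5513 = n. ✓

n = 5513 = 52² + 53² (one valid representation with x ≤ y).


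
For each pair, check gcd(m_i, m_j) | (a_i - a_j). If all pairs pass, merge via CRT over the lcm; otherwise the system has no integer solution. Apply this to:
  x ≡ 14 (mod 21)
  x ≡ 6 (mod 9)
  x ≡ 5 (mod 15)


Moduli 21, 9, 15 are not pairwise coprime, so CRT works modulo lcm(m_i) when all pairwise compatibility conditions hold.
Pairwise compatibility: gcd(m_i, m_j) must divide a_i - a_j for every pair.
Merge one congruence at a time:
  Start: x ≡ 14 (mod 21).
  Combine with x ≡ 6 (mod 9): gcd(21, 9) = 3, and 6 - 14 = -8 is NOT divisible by 3.
    ⇒ system is inconsistent (no integer solution).

No solution (the system is inconsistent).


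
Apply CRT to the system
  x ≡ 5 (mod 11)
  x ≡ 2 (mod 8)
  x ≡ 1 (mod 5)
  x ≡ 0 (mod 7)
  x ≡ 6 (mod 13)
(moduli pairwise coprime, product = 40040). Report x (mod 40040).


Product of moduli M = 11 · 8 · 5 · 7 · 13 = 40040.
Merge one congruence at a time:
  Start: x ≡ 5 (mod 11).
  Combine with x ≡ 2 (mod 8); new modulus lcm = 88.
    Write x = 5 + 11·t and substitute into x ≡ 2 (mod 8): 11·t ≡ 2 − 5 = -3 (mod 8).
    Reduce coefficients mod 8: 3·t ≡ 5 (mod 8).
    The inverse of 3 mod 8 is 3 (since 3·3 = 9 = 1·8 + 1), so t ≡ 3·5 = 15 ≡ 7 (mod 8).
    Then x = 5 + 11·7 = 82, valid modulo lcm(11, 8) = 88: x ≡ 82 (mod 88).
  Combine with x ≡ 1 (mod 5); new modulus lcm = 440.
    Write x = 82 + 88·t and substitute into x ≡ 1 (mod 5): 88·t ≡ 1 − 82 = -81 (mod 5).
    Reduce coefficients mod 5: 3·t ≡ 4 (mod 5).
    The inverse of 3 mod 5 is 2 (since 3·2 = 6 = 1·5 + 1), so t ≡ 2·4 = 8 ≡ 3 (mod 5).
    Then x = 82 + 88·3 = 346, valid modulo lcm(88, 5) = 440: x ≡ 346 (mod 440).
  Combine with x ≡ 0 (mod 7); new modulus lcm = 3080.
    Write x = 346 + 440·t and substitute into x ≡ 0 (mod 7): 440·t ≡ 0 − 346 = -346 (mod 7).
    Reduce coefficients mod 7: 6·t ≡ 4 (mod 7).
    The inverse of 6 mod 7 is 6 (since 6·6 = 36 = 5·7 + 1), so t ≡ 6·4 = 24 ≡ 3 (mod 7).
    Then x = 346 + 440·3 = 1666, valid modulo lcm(440, 7) = 3080: x ≡ 1666 (mod 3080).
  Combine with x ≡ 6 (mod 13); new modulus lcm = 40040.
    Write x = 1666 + 3080·t and substitute into x ≡ 6 (mod 13): 3080·t ≡ 6 − 1666 = -1660 (mod 13).
    Reduce coefficients mod 13: 12·t ≡ 4 (mod 13).
    The inverse of 12 mod 13 is 12 (since 12·12 = 144 = 11·13 + 1), so t ≡ 12·4 = 48 ≡ 9 (mod 13).
    Then x = 1666 + 3080·9 = 29386, valid modulo lcm(3080, 13) = 40040: x ≡ 29386 (mod 40040).
Verify against each original: 29386 mod 11 = 5, 29386 mod 8 = 2, 29386 mod 5 = 1, 29386 mod 7 = 0, 29386 mod 13 = 6.

x ≡ 29386 (mod 40040).


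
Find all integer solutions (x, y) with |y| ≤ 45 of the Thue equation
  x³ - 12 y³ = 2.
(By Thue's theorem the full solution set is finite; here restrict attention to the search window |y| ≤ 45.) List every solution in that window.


The equation is x³ - 12y³ = 2. For fixed y, x³ = 12·y³ + 2, so a solution requires the RHS to be a perfect cube.
Strategy: iterate y from -45 to 45, compute RHS = 12·y³ + 2, and check whether it is a (positive or negative) perfect cube.
Check small values of y:
  y = 0: RHS = 2 is not a perfect cube.
  y = 1: RHS = 14 is not a perfect cube.
  y = -1: RHS = -10 is not a perfect cube.
  y = 2: RHS = 98 is not a perfect cube.
  y = -2: RHS = -94 is not a perfect cube.
  y = 3: RHS = 326 is not a perfect cube.
  y = -3: RHS = -322 is not a perfect cube.
Continuing the search up to |y| = 45 finds no solutions either.
No (x, y) in the scanned range satisfies the equation.

No integer solutions with |y| ≤ 45.


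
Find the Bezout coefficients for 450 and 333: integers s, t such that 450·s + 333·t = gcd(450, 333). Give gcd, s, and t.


Euclidean algorithm on (450, 333) — divide until remainder is 0:
  450 = 1 · 333 + 117
  333 = 2 · 117 + 99
  117 = 1 · 99 + 18
  99 = 5 · 18 + 9
  18 = 2 · 9 + 0
gcd(450, 333) = 9.
Track Bezout coefficients alongside the remainders: start with r₀ = 450 = a·1 + b·0 (s = 1, t = 0) and r₁ = 333 = a·0 + b·1 (s = 0, t = 1); each new remainder r_{k+1} = r_{k-1} − q_k·r_k inherits s_{k+1} = s_{k-1} − q_k·s_k, t_{k+1} = t_{k-1} − q_k·t_k, so r_k = a·s_k + b·t_k at every step:
  q = 1: r = 117, s = 1 − 1·0 = 1, t = 0 − 1·1 = -1  (check: 450·1 + 333·(-1) = 117)
  q = 2: r = 99, s = 0 − 2·1 = -2, t = 1 − 2·(-1) = 3  (check: 450·(-2) + 333·3 = 99)
  q = 1: r = 18, s = 1 − 1·(-2) = 3, t = -1 − 1·3 = -4  (check: 450·3 + 333·(-4) = 18)
  q = 5: r = 9, s = -2 − 5·3 = -17, t = 3 − 5·(-4) = 23  (check: 450·(-17) + 333·23 = 9)
The row with r = 9 (the gcd) gives the Bezout coefficients s = -17, t = 23.
Result: 450 · (-17) + 333 · (23) = 9.

gcd(450, 333) = 9; s = -17, t = 23 (check: 450·(-17) + 333·23 = 9).


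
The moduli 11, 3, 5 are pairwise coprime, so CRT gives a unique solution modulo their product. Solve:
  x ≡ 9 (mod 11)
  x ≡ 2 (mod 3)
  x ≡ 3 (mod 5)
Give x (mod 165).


Moduli 11, 3, 5 are pairwise coprime; by CRT there is a unique solution modulo M = 11 · 3 · 5 = 165.
Solve pairwise, accumulating the modulus:
  Start with x ≡ 9 (mod 11).
  Combine with x ≡ 2 (mod 3): since gcd(11, 3) = 1, we get a unique residue mod 33.
    Write x = 9 + 11·t and substitute into x ≡ 2 (mod 3): 11·t ≡ 2 − 9 = -7 (mod 3).
    Reduce coefficients mod 3: 2·t ≡ 2 (mod 3).
    The inverse of 2 mod 3 is 2 (since 2·2 = 4 = 1·3 + 1), so t ≡ 2·2 = 4 ≡ 1 (mod 3).
    Then x = 9 + 11·1 = 20, valid modulo lcm(11, 3) = 33: x ≡ 20 (mod 33).
  Combine with x ≡ 3 (mod 5): since gcd(33, 5) = 1, we get a unique residue mod 165.
    Write x = 20 + 33·t and substitute into x ≡ 3 (mod 5): 33·t ≡ 3 − 20 = -17 (mod 5).
    Reduce coefficients mod 5: 3·t ≡ 3 (mod 5).
    The inverse of 3 mod 5 is 2 (since 3·2 = 6 = 1·5 + 1), so t ≡ 2·3 = 6 ≡ 1 (mod 5).
    Then x = 20 + 33·1 = 53, valid modulo lcm(33, 5) = 165: x ≡ 53 (mod 165).
Verify: 53 mod 11 = 9 ✓, 53 mod 3 = 2 ✓, 53 mod 5 = 3 ✓.

x ≡ 53 (mod 165).


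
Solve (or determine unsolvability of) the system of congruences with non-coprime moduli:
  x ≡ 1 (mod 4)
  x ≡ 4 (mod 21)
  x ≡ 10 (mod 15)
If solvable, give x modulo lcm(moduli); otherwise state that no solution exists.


Moduli 4, 21, 15 are not pairwise coprime, so CRT works modulo lcm(m_i) when all pairwise compatibility conditions hold.
Pairwise compatibility: gcd(m_i, m_j) must divide a_i - a_j for every pair.
Merge one congruence at a time:
  Start: x ≡ 1 (mod 4).
  Combine with x ≡ 4 (mod 21): gcd(4, 21) = 1; 4 - 1 = 3, which IS divisible by 1, so compatible.
    Write x = 1 + 4·t and substitute into x ≡ 4 (mod 21): 4·t ≡ 4 − 1 = 3 (mod 21).
    The inverse of 4 mod 21 is 16 (since 4·16 = 64 = 3·21 + 1), so t ≡ 16·3 = 48 ≡ 6 (mod 21).
    Then x = 1 + 4·6 = 25, valid modulo lcm(4, 21) = 84: x ≡ 25 (mod 84).
  Combine with x ≡ 10 (mod 15): gcd(84, 15) = 3; 10 - 25 = -15, which IS divisible by 3, so compatible.
    Write x = 25 + 84·t and substitute into x ≡ 10 (mod 15): 84·t ≡ 10 − 25 = -15 (mod 15).
    Divide the congruence (and modulus) by g = 3: 28·t ≡ -5 (mod 5).
    Reduce coefficients mod 5: 3·t ≡ 0 (mod 5).
    The inverse of 3 mod 5 is 2 (since 3·2 = 6 = 1·5 + 1), so t ≡ 2·0 = 0 ≡ 0 (mod 5).
    Then x = 25 + 84·0 = 25, valid modulo lcm(84, 15) = 420: x ≡ 25 (mod 420).
Verify: 25 mod 4 = 1, 25 mod 21 = 4, 25 mod 15 = 10.

x ≡ 25 (mod 420).


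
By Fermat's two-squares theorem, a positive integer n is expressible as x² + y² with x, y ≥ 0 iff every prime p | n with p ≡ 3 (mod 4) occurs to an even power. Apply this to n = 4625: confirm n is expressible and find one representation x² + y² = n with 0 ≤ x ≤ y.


Step 1: Factor n = 4625 = 5^3 · 37.
Step 2: Check the mod-4 condition on each prime factor: 5 ≡ 1 (mod 4), exponent 3; 37 ≡ 1 (mod 4), exponent 1.
All primes ≡ 3 (mod 4) appear to even exponent (or don't appear), so by the two-squares theorem n IS expressible as a sum of two squares.
Step 3: Build a representation. Group n = k² · m with k = 5 and m = 5 · 37 = 185 (a product of primes ≡ 1 (mod 4)); a representation of m scales to one of n via (k·x)² + (k·y)² = k²(x² + y²). Each prime p ≡ 1 (mod 4) is itself a sum of two squares; find a² by testing p − a² for a perfect square:
  5: 5 − 1² = 4 = 2² ⇒ 5 = 1² + 2².
  37: 37 − 1² = 36 = 6² ⇒ 37 = 1² + 6².
  Combine using the Brahmagupta–Fibonacci identity (a² + b²)(c² + d²) = (ac − bd)² + (ad + bc)² = (ac + bd)² + (ad − bc)²:
  5 · 37 = 185: from (1² + 2²)(1² + 6²), take (1·1 − 2·6, 1·6 + 2·1) = (1 − 12, 6 + 2) = (-11, 8); dropping signs (only squares matter) gives (11, 8); check 11² + 8² = 121 + 64 = 185 ✓.
  Scale by k = 5: (5·11, 5·8) = (55, 40).
Step 4: Order so x ≤ y and verify: 40² + 55² = 1600 + 3025 = 4625 = n. ✓

n = 4625 = 40² + 55² (one valid representation with x ≤ y).


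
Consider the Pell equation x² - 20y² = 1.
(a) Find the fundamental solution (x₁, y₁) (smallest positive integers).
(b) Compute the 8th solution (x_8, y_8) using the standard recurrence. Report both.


Step 1: Find the fundamental solution (x₁, y₁) of x² - 20y² = 1.
  Expand √20 as a continued fraction. a₀ = ⌊√20⌋ = 4; iterate m_{k+1} = d_k·a_k − m_k, d_{k+1} = (20 − m_{k+1}²)/d_k, a_{k+1} = ⌊(a₀ + m_{k+1})/d_{k+1}⌋ (starting m₀ = 0, d₀ = 1), with convergents p_k = a_k·p_{k-1} + p_{k-2}, q_k = a_k·q_{k-1} + q_{k-2} (p₋₁ = 1, q₋₁ = 0):
  k = 0: a₀ = 4; p₀/q₀ = 4/1; p₀² − 20·q₀² = 16 − 20 = -4.
  k = 1: m = 4, d = 4, a = ⌊(4 + 4)/4⌋ = 2; p/q = (2·4 + 1)/(2·1 + 0) = 9/2; p² − 20·q² = 81 − 80 = 1.
  The first convergent with p² − 20·q² = 1 gives the fundamental solution (x₁, y₁) = (9, 2).
Step 2: Apply the recurrence (x_{n+1}, y_{n+1}) = (x₁x_n + 20y₁y_n, x₁y_n + y₁x_n) repeatedly.
  From (x_1, y_1) = (9, 2): x_2 = 9·9 + 20·2·2 = 161; y_2 = 9·2 + 2·9 = 36.
  From (x_2, y_2) = (161, 36): x_3 = 9·161 + 20·2·36 = 2889; y_3 = 9·36 + 2·161 = 646.
  From (x_3, y_3) = (2889, 646): x_4 = 9·2889 + 20·2·646 = 51841; y_4 = 9·646 + 2·2889 = 11592.
  From (x_4, y_4) = (51841, 11592): x_5 = 9·51841 + 20·2·11592 = 930249; y_5 = 9·11592 + 2·51841 = 208010.
  From (x_5, y_5) = (930249, 208010): x_6 = 9·930249 + 20·2·208010 = 16692641; y_6 = 9·208010 + 2·930249 = 3732588.
  From (x_6, y_6) = (16692641, 3732588): x_7 = 9·16692641 + 20·2·3732588 = 299537289; y_7 = 9·3732588 + 2·16692641 = 66978574.
  From (x_7, y_7) = (299537289, 66978574): x_8 = 9·299537289 + 20·2·66978574 = 5374978561; y_8 = 9·66978574 + 2·299537289 = 1201881744.
Step 3: Verify x_8² - 20·y_8² = 28890394531209630721 - 28890394531209630720 = 1 (should be 1). ✓

(x_1, y_1) = (9, 2); (x_8, y_8) = (5374978561, 1201881744).


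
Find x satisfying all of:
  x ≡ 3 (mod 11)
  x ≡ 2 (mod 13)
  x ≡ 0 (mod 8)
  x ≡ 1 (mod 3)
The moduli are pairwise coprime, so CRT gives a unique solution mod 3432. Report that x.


Product of moduli M = 11 · 13 · 8 · 3 = 3432.
Merge one congruence at a time:
  Start: x ≡ 3 (mod 11).
  Combine with x ≡ 2 (mod 13); new modulus lcm = 143.
    Write x = 3 + 11·t and substitute into x ≡ 2 (mod 13): 11·t ≡ 2 − 3 = -1 (mod 13).
    Reduce coefficients mod 13: 11·t ≡ 12 (mod 13).
    The inverse of 11 mod 13 is 6 (since 11·6 = 66 = 5·13 + 1), so t ≡ 6·12 = 72 ≡ 7 (mod 13).
    Then x = 3 + 11·7 = 80, valid modulo lcm(11, 13) = 143: x ≡ 80 (mod 143).
  Combine with x ≡ 0 (mod 8); new modulus lcm = 1144.
    Write x = 80 + 143·t and substitute into x ≡ 0 (mod 8): 143·t ≡ 0 − 80 = -80 (mod 8).
    Reduce coefficients mod 8: 7·t ≡ 0 (mod 8).
    The inverse of 7 mod 8 is 7 (since 7·7 = 49 = 6·8 + 1), so t ≡ 7·0 = 0 ≡ 0 (mod 8).
    Then x = 80 + 143·0 = 80, valid modulo lcm(143, 8) = 1144: x ≡ 80 (mod 1144).
  Combine with x ≡ 1 (mod 3); new modulus lcm = 3432.
    Write x = 80 + 1144·t and substitute into x ≡ 1 (mod 3): 1144·t ≡ 1 − 80 = -79 (mod 3).
    Reduce coefficients mod 3: 1·t ≡ 2 (mod 3).
    So t ≡ 2 (mod 3).
    Then x = 80 + 1144·2 = 2368, valid modulo lcm(1144, 3) = 3432: x ≡ 2368 (mod 3432).
Verify against each original: 2368 mod 11 = 3, 2368 mod 13 = 2, 2368 mod 8 = 0, 2368 mod 3 = 1.

x ≡ 2368 (mod 3432).


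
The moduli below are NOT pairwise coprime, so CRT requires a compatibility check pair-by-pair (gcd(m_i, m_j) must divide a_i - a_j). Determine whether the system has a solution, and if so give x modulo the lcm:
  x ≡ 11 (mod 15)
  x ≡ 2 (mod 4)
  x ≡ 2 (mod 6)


Moduli 15, 4, 6 are not pairwise coprime, so CRT works modulo lcm(m_i) when all pairwise compatibility conditions hold.
Pairwise compatibility: gcd(m_i, m_j) must divide a_i - a_j for every pair.
Merge one congruence at a time:
  Start: x ≡ 11 (mod 15).
  Combine with x ≡ 2 (mod 4): gcd(15, 4) = 1; 2 - 11 = -9, which IS divisible by 1, so compatible.
    Write x = 11 + 15·t and substitute into x ≡ 2 (mod 4): 15·t ≡ 2 − 11 = -9 (mod 4).
    Reduce coefficients mod 4: 3·t ≡ 3 (mod 4).
    The inverse of 3 mod 4 is 3 (since 3·3 = 9 = 2·4 + 1), so t ≡ 3·3 = 9 ≡ 1 (mod 4).
    Then x = 11 + 15·1 = 26, valid modulo lcm(15, 4) = 60: x ≡ 26 (mod 60).
  Combine with x ≡ 2 (mod 6): gcd(60, 6) = 6; 2 - 26 = -24, which IS divisible by 6, so compatible.
    Write x = 26 + 60·t and substitute into x ≡ 2 (mod 6): 60·t ≡ 2 − 26 = -24 (mod 6).
    Divide the congruence (and modulus) by g = 6: 10·t ≡ -4 (mod 1).
    Modulo 1 every t works; take t = 0.
    Then x = 26 + 60·0 = 26, valid modulo lcm(60, 6) = 60: x ≡ 26 (mod 60).
Verify: 26 mod 15 = 11, 26 mod 4 = 2, 26 mod 6 = 2.

x ≡ 26 (mod 60).


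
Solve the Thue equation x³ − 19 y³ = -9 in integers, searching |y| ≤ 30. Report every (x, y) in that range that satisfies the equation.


The equation is x³ - 19y³ = -9. For fixed y, x³ = 19·y³ − 9, so a solution requires the RHS to be a perfect cube.
Strategy: iterate y from -30 to 30, compute RHS = 19·y³ − 9, and check whether it is a (positive or negative) perfect cube.
Check small values of y:
  y = 0: RHS = -9 is not a perfect cube.
  y = 1: RHS = 10 is not a perfect cube.
  y = -1: RHS = -28 is not a perfect cube.
  y = 2: RHS = 143 is not a perfect cube.
  y = -2: RHS = -161 is not a perfect cube.
  y = 3: RHS = 504 is not a perfect cube.
  y = -3: RHS = -522 is not a perfect cube.
Continuing the search up to |y| = 30 finds no solutions either.
No (x, y) in the scanned range satisfies the equation.

No integer solutions with |y| ≤ 30.


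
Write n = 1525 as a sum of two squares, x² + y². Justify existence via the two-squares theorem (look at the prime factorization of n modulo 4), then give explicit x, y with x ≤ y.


Step 1: Factor n = 1525 = 5^2 · 61.
Step 2: Check the mod-4 condition on each prime factor: 5 ≡ 1 (mod 4), exponent 2; 61 ≡ 1 (mod 4), exponent 1.
All primes ≡ 3 (mod 4) appear to even exponent (or don't appear), so by the two-squares theorem n IS expressible as a sum of two squares.
Step 3: Build a representation. Here n = 5 · 5 · 61 is a product of primes ≡ 1 (mod 4). Each prime p ≡ 1 (mod 4) is itself a sum of two squares; find a² by testing p − a² for a perfect square:
  5: 5 − 1² = 4 = 2² ⇒ 5 = 1² + 2².
  61: 61 − 1² = 60, 61 − 2² = 57, 61 − 3² = 52, 61 − 4² = 45, 61 − 5² = 36 = 6² ⇒ 61 = 5² + 6².
  Combine using the Brahmagupta–Fibonacci identity (a² + b²)(c² + d²) = (ac − bd)² + (ad + bc)² = (ac + bd)² + (ad − bc)²:
  5 · 5 = 25: from (1² + 2²)(1² + 2²), take (1·1 − 2·2, 1·2 + 2·1) = (1 − 4, 2 + 2) = (-3, 4); dropping signs (only squares matter) gives (3, 4); check 3² + 4² = 9 + 16 = 25 ✓.
  25 · 61 = 1525: from (3² + 4²)(5² + 6²), take (3·5 − 4·6, 3·6 + 4·5) = (15 − 24, 18 + 20) = (-9, 38); dropping signs (only squares matter) gives (9, 38); check 9² + 38² = 81 + 1444 = 1525 ✓.
Step 4: Order so x ≤ y and verify: 9² + 38² = 81 + 1444 = 1525 = n. ✓

n = 1525 = 9² + 38² (one valid representation with x ≤ y).


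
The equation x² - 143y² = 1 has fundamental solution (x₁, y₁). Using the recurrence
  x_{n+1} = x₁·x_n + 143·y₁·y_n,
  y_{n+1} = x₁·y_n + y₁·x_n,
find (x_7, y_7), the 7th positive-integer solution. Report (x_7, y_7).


Step 1: Find the fundamental solution (x₁, y₁) of x² - 143y² = 1.
  Expand √143 as a continued fraction. a₀ = ⌊√143⌋ = 11; iterate m_{k+1} = d_k·a_k − m_k, d_{k+1} = (143 − m_{k+1}²)/d_k, a_{k+1} = ⌊(a₀ + m_{k+1})/d_{k+1}⌋ (starting m₀ = 0, d₀ = 1), with convergents p_k = a_k·p_{k-1} + p_{k-2}, q_k = a_k·q_{k-1} + q_{k-2} (p₋₁ = 1, q₋₁ = 0):
  k = 0: a₀ = 11; p₀/q₀ = 11/1; p₀² − 143·q₀² = 121 − 143 = -22.
  k = 1: m = 11, d = 22, a = ⌊(11 + 11)/22⌋ = 1; p/q = (1·11 + 1)/(1·1 + 0) = 12/1; p² − 143·q² = 144 − 143 = 1.
  The first convergent with p² − 143·q² = 1 gives the fundamental solution (x₁, y₁) = (12, 1).
Step 2: Apply the recurrence (x_{n+1}, y_{n+1}) = (x₁x_n + 143y₁y_n, x₁y_n + y₁x_n) repeatedly.
  From (x_1, y_1) = (12, 1): x_2 = 12·12 + 143·1·1 = 287; y_2 = 12·1 + 1·12 = 24.
  From (x_2, y_2) = (287, 24): x_3 = 12·287 + 143·1·24 = 6876; y_3 = 12·24 + 1·287 = 575.
  From (x_3, y_3) = (6876, 575): x_4 = 12·6876 + 143·1·575 = 164737; y_4 = 12·575 + 1·6876 = 13776.
  From (x_4, y_4) = (164737, 13776): x_5 = 12·164737 + 143·1·13776 = 3946812; y_5 = 12·13776 + 1·164737 = 330049.
  From (x_5, y_5) = (3946812, 330049): x_6 = 12·3946812 + 143·1·330049 = 94558751; y_6 = 12·330049 + 1·3946812 = 7907400.
  From (x_6, y_6) = (94558751, 7907400): x_7 = 12·94558751 + 143·1·7907400 = 2265463212; y_7 = 12·7907400 + 1·94558751 = 189447551.
Step 3: Verify x_7² - 143·y_7² = 5132323564925356944 - 5132323564925356943 = 1 (should be 1). ✓

(x_1, y_1) = (12, 1); (x_7, y_7) = (2265463212, 189447551).


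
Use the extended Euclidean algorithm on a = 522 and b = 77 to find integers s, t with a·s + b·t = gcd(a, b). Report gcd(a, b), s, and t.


Euclidean algorithm on (522, 77) — divide until remainder is 0:
  522 = 6 · 77 + 60
  77 = 1 · 60 + 17
  60 = 3 · 17 + 9
  17 = 1 · 9 + 8
  9 = 1 · 8 + 1
  8 = 8 · 1 + 0
gcd(522, 77) = 1.
Track Bezout coefficients alongside the remainders: start with r₀ = 522 = a·1 + b·0 (s = 1, t = 0) and r₁ = 77 = a·0 + b·1 (s = 0, t = 1); each new remainder r_{k+1} = r_{k-1} − q_k·r_k inherits s_{k+1} = s_{k-1} − q_k·s_k, t_{k+1} = t_{k-1} − q_k·t_k, so r_k = a·s_k + b·t_k at every step:
  q = 6: r = 60, s = 1 − 6·0 = 1, t = 0 − 6·1 = -6  (check: 522·1 + 77·(-6) = 60)
  q = 1: r = 17, s = 0 − 1·1 = -1, t = 1 − 1·(-6) = 7  (check: 522·(-1) + 77·7 = 17)
  q = 3: r = 9, s = 1 − 3·(-1) = 4, t = -6 − 3·7 = -27  (check: 522·4 + 77·(-27) = 9)
  q = 1: r = 8, s = -1 − 1·4 = -5, t = 7 − 1·(-27) = 34  (check: 522·(-5) + 77·34 = 8)
  q = 1: r = 1, s = 4 − 1·(-5) = 9, t = -27 − 1·34 = -61  (check: 522·9 + 77·(-61) = 1)
The row with r = 1 (the gcd) gives the Bezout coefficients s = 9, t = -61.
Result: 522 · (9) + 77 · (-61) = 1.

gcd(522, 77) = 1; s = 9, t = -61 (check: 522·9 + 77·(-61) = 1).


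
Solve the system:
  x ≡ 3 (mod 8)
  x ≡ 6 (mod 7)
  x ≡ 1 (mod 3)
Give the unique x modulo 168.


Moduli 8, 7, 3 are pairwise coprime; by CRT there is a unique solution modulo M = 8 · 7 · 3 = 168.
Solve pairwise, accumulating the modulus:
  Start with x ≡ 3 (mod 8).
  Combine with x ≡ 6 (mod 7): since gcd(8, 7) = 1, we get a unique residue mod 56.
    Write x = 3 + 8·t and substitute into x ≡ 6 (mod 7): 8·t ≡ 6 − 3 = 3 (mod 7).
    Reduce coefficients mod 7: 1·t ≡ 3 (mod 7).
    So t ≡ 3 (mod 7).
    Then x = 3 + 8·3 = 27, valid modulo lcm(8, 7) = 56: x ≡ 27 (mod 56).
  Combine with x ≡ 1 (mod 3): since gcd(56, 3) = 1, we get a unique residue mod 168.
    Write x = 27 + 56·t and substitute into x ≡ 1 (mod 3): 56·t ≡ 1 − 27 = -26 (mod 3).
    Reduce coefficients mod 3: 2·t ≡ 1 (mod 3).
    The inverse of 2 mod 3 is 2 (since 2·2 = 4 = 1·3 + 1), so t ≡ 2·1 = 2 ≡ 2 (mod 3).
    Then x = 27 + 56·2 = 139, valid modulo lcm(56, 3) = 168: x ≡ 139 (mod 168).
Verify: 139 mod 8 = 3 ✓, 139 mod 7 = 6 ✓, 139 mod 3 = 1 ✓.

x ≡ 139 (mod 168).


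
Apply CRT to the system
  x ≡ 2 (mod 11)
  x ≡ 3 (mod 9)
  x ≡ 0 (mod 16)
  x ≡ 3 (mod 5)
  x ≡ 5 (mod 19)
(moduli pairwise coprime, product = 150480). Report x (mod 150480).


Product of moduli M = 11 · 9 · 16 · 5 · 19 = 150480.
Merge one congruence at a time:
  Start: x ≡ 2 (mod 11).
  Combine with x ≡ 3 (mod 9); new modulus lcm = 99.
    Write x = 2 + 11·t and substitute into x ≡ 3 (mod 9): 11·t ≡ 3 − 2 = 1 (mod 9).
    Reduce coefficients mod 9: 2·t ≡ 1 (mod 9).
    The inverse of 2 mod 9 is 5 (since 2·5 = 10 = 1·9 + 1), so t ≡ 5·1 = 5 ≡ 5 (mod 9).
    Then x = 2 + 11·5 = 57, valid modulo lcm(11, 9) = 99: x ≡ 57 (mod 99).
  Combine with x ≡ 0 (mod 16); new modulus lcm = 1584.
    Write x = 57 + 99·t and substitute into x ≡ 0 (mod 16): 99·t ≡ 0 − 57 = -57 (mod 16).
    Reduce coefficients mod 16: 3·t ≡ 7 (mod 16).
    The inverse of 3 mod 16 is 11 (since 3·11 = 33 = 2·16 + 1), so t ≡ 11·7 = 77 ≡ 13 (mod 16).
    Then x = 57 + 99·13 = 1344, valid modulo lcm(99, 16) = 1584: x ≡ 1344 (mod 1584).
  Combine with x ≡ 3 (mod 5); new modulus lcm = 7920.
    Write x = 1344 + 1584·t and substitute into x ≡ 3 (mod 5): 1584·t ≡ 3 − 1344 = -1341 (mod 5).
    Reduce coefficients mod 5: 4·t ≡ 4 (mod 5).
    The inverse of 4 mod 5 is 4 (since 4·4 = 16 = 3·5 + 1), so t ≡ 4·4 = 16 ≡ 1 (mod 5).
    Then x = 1344 + 1584·1 = 2928, valid modulo lcm(1584, 5) = 7920: x ≡ 2928 (mod 7920).
  Combine with x ≡ 5 (mod 19); new modulus lcm = 150480.
    Write x = 2928 + 7920·t and substitute into x ≡ 5 (mod 19): 7920·t ≡ 5 − 2928 = -2923 (mod 19).
    Reduce coefficients mod 19: 16·t ≡ 3 (mod 19).
    The inverse of 16 mod 19 is 6 (since 16·6 = 96 = 5·19 + 1), so t ≡ 6·3 = 18 ≡ 18 (mod 19).
    Then x = 2928 + 7920·18 = 145488, valid modulo lcm(7920, 19) = 150480: x ≡ 145488 (mod 150480).
Verify against each original: 145488 mod 11 = 2, 145488 mod 9 = 3, 145488 mod 16 = 0, 145488 mod 5 = 3, 145488 mod 19 = 5.

x ≡ 145488 (mod 150480).


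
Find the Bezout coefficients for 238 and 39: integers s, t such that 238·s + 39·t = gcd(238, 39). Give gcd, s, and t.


Euclidean algorithm on (238, 39) — divide until remainder is 0:
  238 = 6 · 39 + 4
  39 = 9 · 4 + 3
  4 = 1 · 3 + 1
  3 = 3 · 1 + 0
gcd(238, 39) = 1.
Track Bezout coefficients alongside the remainders: start with r₀ = 238 = a·1 + b·0 (s = 1, t = 0) and r₁ = 39 = a·0 + b·1 (s = 0, t = 1); each new remainder r_{k+1} = r_{k-1} − q_k·r_k inherits s_{k+1} = s_{k-1} − q_k·s_k, t_{k+1} = t_{k-1} − q_k·t_k, so r_k = a·s_k + b·t_k at every step:
  q = 6: r = 4, s = 1 − 6·0 = 1, t = 0 − 6·1 = -6  (check: 238·1 + 39·(-6) = 4)
  q = 9: r = 3, s = 0 − 9·1 = -9, t = 1 − 9·(-6) = 55  (check: 238·(-9) + 39·55 = 3)
  q = 1: r = 1, s = 1 − 1·(-9) = 10, t = -6 − 1·55 = -61  (check: 238·10 + 39·(-61) = 1)
The row with r = 1 (the gcd) gives the Bezout coefficients s = 10, t = -61.
Result: 238 · (10) + 39 · (-61) = 1.

gcd(238, 39) = 1; s = 10, t = -61 (check: 238·10 + 39·(-61) = 1).


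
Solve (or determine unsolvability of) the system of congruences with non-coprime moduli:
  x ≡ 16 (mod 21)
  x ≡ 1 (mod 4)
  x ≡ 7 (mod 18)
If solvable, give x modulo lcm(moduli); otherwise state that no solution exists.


Moduli 21, 4, 18 are not pairwise coprime, so CRT works modulo lcm(m_i) when all pairwise compatibility conditions hold.
Pairwise compatibility: gcd(m_i, m_j) must divide a_i - a_j for every pair.
Merge one congruence at a time:
  Start: x ≡ 16 (mod 21).
  Combine with x ≡ 1 (mod 4): gcd(21, 4) = 1; 1 - 16 = -15, which IS divisible by 1, so compatible.
    Write x = 16 + 21·t and substitute into x ≡ 1 (mod 4): 21·t ≡ 1 − 16 = -15 (mod 4).
    Reduce coefficients mod 4: 1·t ≡ 1 (mod 4).
    So t ≡ 1 (mod 4).
    Then x = 16 + 21·1 = 37, valid modulo lcm(21, 4) = 84: x ≡ 37 (mod 84).
  Combine with x ≡ 7 (mod 18): gcd(84, 18) = 6; 7 - 37 = -30, which IS divisible by 6, so compatible.
    Write x = 37 + 84·t and substitute into x ≡ 7 (mod 18): 84·t ≡ 7 − 37 = -30 (mod 18).
    Divide the congruence (and modulus) by g = 6: 14·t ≡ -5 (mod 3).
    Reduce coefficients mod 3: 2·t ≡ 1 (mod 3).
    The inverse of 2 mod 3 is 2 (since 2·2 = 4 = 1·3 + 1), so t ≡ 2·1 = 2 ≡ 2 (mod 3).
    Then x = 37 + 84·2 = 205, valid modulo lcm(84, 18) = 252: x ≡ 205 (mod 252).
Verify: 205 mod 21 = 16, 205 mod 4 = 1, 205 mod 18 = 7.

x ≡ 205 (mod 252).


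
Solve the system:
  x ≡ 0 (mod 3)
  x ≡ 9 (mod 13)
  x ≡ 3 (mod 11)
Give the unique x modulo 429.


Moduli 3, 13, 11 are pairwise coprime; by CRT there is a unique solution modulo M = 3 · 13 · 11 = 429.
Solve pairwise, accumulating the modulus:
  Start with x ≡ 0 (mod 3).
  Combine with x ≡ 9 (mod 13): since gcd(3, 13) = 1, we get a unique residue mod 39.
    Write x = 0 + 3·t and substitute into x ≡ 9 (mod 13): 3·t ≡ 9 − 0 = 9 (mod 13).
    The inverse of 3 mod 13 is 9 (since 3·9 = 27 = 2·13 + 1), so t ≡ 9·9 = 81 ≡ 3 (mod 13).
    Then x = 0 + 3·3 = 9, valid modulo lcm(3, 13) = 39: x ≡ 9 (mod 39).
  Combine with x ≡ 3 (mod 11): since gcd(39, 11) = 1, we get a unique residue mod 429.
    Write x = 9 + 39·t and substitute into x ≡ 3 (mod 11): 39·t ≡ 3 − 9 = -6 (mod 11).
    Reduce coefficients mod 11: 6·t ≡ 5 (mod 11).
    The inverse of 6 mod 11 is 2 (since 6·2 = 12 = 1·11 + 1), so t ≡ 2·5 = 10 ≡ 10 (mod 11).
    Then x = 9 + 39·10 = 399, valid modulo lcm(39, 11) = 429: x ≡ 399 (mod 429).
Verify: 399 mod 3 = 0 ✓, 399 mod 13 = 9 ✓, 399 mod 11 = 3 ✓.

x ≡ 399 (mod 429).


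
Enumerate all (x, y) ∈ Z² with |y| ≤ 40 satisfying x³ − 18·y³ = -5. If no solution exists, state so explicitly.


The equation is x³ - 18y³ = -5. For fixed y, x³ = 18·y³ − 5, so a solution requires the RHS to be a perfect cube.
Strategy: iterate y from -40 to 40, compute RHS = 18·y³ − 5, and check whether it is a (positive or negative) perfect cube.
Check small values of y:
  y = 0: RHS = -5 is not a perfect cube.
  y = 1: RHS = 13 is not a perfect cube.
  y = -1: RHS = -23 is not a perfect cube.
  y = 2: RHS = 139 is not a perfect cube.
  y = -2: RHS = -149 is not a perfect cube.
  y = 3: RHS = 481 is not a perfect cube.
  y = -3: RHS = -491 is not a perfect cube.
Continuing the search up to |y| = 40 finds no solutions either.
No (x, y) in the scanned range satisfies the equation.

No integer solutions with |y| ≤ 40.


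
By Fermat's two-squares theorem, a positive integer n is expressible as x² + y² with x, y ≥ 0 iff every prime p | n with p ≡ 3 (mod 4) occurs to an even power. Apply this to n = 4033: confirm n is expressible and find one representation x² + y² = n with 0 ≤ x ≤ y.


Step 1: Factor n = 4033 = 37 · 109.
Step 2: Check the mod-4 condition on each prime factor: 37 ≡ 1 (mod 4), exponent 1; 109 ≡ 1 (mod 4), exponent 1.
All primes ≡ 3 (mod 4) appear to even exponent (or don't appear), so by the two-squares theorem n IS expressible as a sum of two squares.
Step 3: Build a representation. Here n = 37 · 109 is a product of primes ≡ 1 (mod 4). Each prime p ≡ 1 (mod 4) is itself a sum of two squares; find a² by testing p − a² for a perfect square:
  37: 37 − 1² = 36 = 6² ⇒ 37 = 1² + 6².
  109: 109 − 1² = 108, 109 − 2² = 105, 109 − 3² = 100 = 10² ⇒ 109 = 3² + 10².
  Combine using the Brahmagupta–Fibonacci identity (a² + b²)(c² + d²) = (ac − bd)² + (ad + bc)² = (ac + bd)² + (ad − bc)²:
  37 · 109 = 4033: from (1² + 6²)(3² + 10²), take (1·3 − 6·10, 1·10 + 6·3) = (3 − 60, 10 + 18) = (-57, 28); dropping signs (only squares matter) gives (57, 28); check 57² + 28² = 3249 + 784 = 4033 ✓.
Step 4: Order so x ≤ y and verify: 28² + 57² = 784 + 3249 = 4033 = n. ✓

n = 4033 = 28² + 57² (one valid representation with x ≤ y).


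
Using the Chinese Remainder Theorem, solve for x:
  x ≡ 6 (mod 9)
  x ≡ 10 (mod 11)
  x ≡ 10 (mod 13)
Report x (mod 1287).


Moduli 9, 11, 13 are pairwise coprime; by CRT there is a unique solution modulo M = 9 · 11 · 13 = 1287.
Solve pairwise, accumulating the modulus:
  Start with x ≡ 6 (mod 9).
  Combine with x ≡ 10 (mod 11): since gcd(9, 11) = 1, we get a unique residue mod 99.
    Write x = 6 + 9·t and substitute into x ≡ 10 (mod 11): 9·t ≡ 10 − 6 = 4 (mod 11).
    The inverse of 9 mod 11 is 5 (since 9·5 = 45 = 4·11 + 1), so t ≡ 5·4 = 20 ≡ 9 (mod 11).
    Then x = 6 + 9·9 = 87, valid modulo lcm(9, 11) = 99: x ≡ 87 (mod 99).
  Combine with x ≡ 10 (mod 13): since gcd(99, 13) = 1, we get a unique residue mod 1287.
    Write x = 87 + 99·t and substitute into x ≡ 10 (mod 13): 99·t ≡ 10 − 87 = -77 (mod 13).
    Reduce coefficients mod 13: 8·t ≡ 1 (mod 13).
    The inverse of 8 mod 13 is 5 (since 8·5 = 40 = 3·13 + 1), so t ≡ 5·1 = 5 ≡ 5 (mod 13).
    Then x = 87 + 99·5 = 582, valid modulo lcm(99, 13) = 1287: x ≡ 582 (mod 1287).
Verify: 582 mod 9 = 6 ✓, 582 mod 11 = 10 ✓, 582 mod 13 = 10 ✓.

x ≡ 582 (mod 1287).


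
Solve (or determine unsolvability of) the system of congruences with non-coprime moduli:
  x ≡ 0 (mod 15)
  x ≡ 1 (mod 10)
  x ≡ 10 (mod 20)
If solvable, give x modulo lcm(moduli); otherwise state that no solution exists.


Moduli 15, 10, 20 are not pairwise coprime, so CRT works modulo lcm(m_i) when all pairwise compatibility conditions hold.
Pairwise compatibility: gcd(m_i, m_j) must divide a_i - a_j for every pair.
Merge one congruence at a time:
  Start: x ≡ 0 (mod 15).
  Combine with x ≡ 1 (mod 10): gcd(15, 10) = 5, and 1 - 0 = 1 is NOT divisible by 5.
    ⇒ system is inconsistent (no integer solution).

No solution (the system is inconsistent).


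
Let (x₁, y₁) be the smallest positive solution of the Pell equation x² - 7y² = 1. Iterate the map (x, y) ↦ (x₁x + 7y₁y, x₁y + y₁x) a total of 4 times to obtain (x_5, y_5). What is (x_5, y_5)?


Step 1: Find the fundamental solution (x₁, y₁) of x² - 7y² = 1.
  Expand √7 as a continued fraction. a₀ = ⌊√7⌋ = 2; iterate m_{k+1} = d_k·a_k − m_k, d_{k+1} = (7 − m_{k+1}²)/d_k, a_{k+1} = ⌊(a₀ + m_{k+1})/d_{k+1}⌋ (starting m₀ = 0, d₀ = 1), with convergents p_k = a_k·p_{k-1} + p_{k-2}, q_k = a_k·q_{k-1} + q_{k-2} (p₋₁ = 1, q₋₁ = 0):
  k = 0: a₀ = 2; p₀/q₀ = 2/1; p₀² − 7·q₀² = 4 − 7 = -3.
  k = 1: m = 2, d = 3, a = ⌊(2 + 2)/3⌋ = 1; p/q = (1·2 + 1)/(1·1 + 0) = 3/1; p² − 7·q² = 9 − 7 = 2.
  k = 2: m = 1, d = 2, a = ⌊(2 + 1)/2⌋ = 1; p/q = (1·3 + 2)/(1·1 + 1) = 5/2; p² − 7·q² = 25 − 28 = -3.
  k = 3: m = 1, d = 3, a = ⌊(2 + 1)/3⌋ = 1; p/q = (1·5 + 3)/(1·2 + 1) = 8/3; p² − 7·q² = 64 − 63 = 1.
  The first convergent with p² − 7·q² = 1 gives the fundamental solution (x₁, y₁) = (8, 3).
Step 2: Apply the recurrence (x_{n+1}, y_{n+1}) = (x₁x_n + 7y₁y_n, x₁y_n + y₁x_n) repeatedly.
  From (x_1, y_1) = (8, 3): x_2 = 8·8 + 7·3·3 = 127; y_2 = 8·3 + 3·8 = 48.
  From (x_2, y_2) = (127, 48): x_3 = 8·127 + 7·3·48 = 2024; y_3 = 8·48 + 3·127 = 765.
  From (x_3, y_3) = (2024, 765): x_4 = 8·2024 + 7·3·765 = 32257; y_4 = 8·765 + 3·2024 = 12192.
  From (x_4, y_4) = (32257, 12192): x_5 = 8·32257 + 7·3·12192 = 514088; y_5 = 8·12192 + 3·32257 = 194307.
Step 3: Verify x_5² - 7·y_5² = 264286471744 - 264286471743 = 1 (should be 1). ✓

(x_1, y_1) = (8, 3); (x_5, y_5) = (514088, 194307).
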